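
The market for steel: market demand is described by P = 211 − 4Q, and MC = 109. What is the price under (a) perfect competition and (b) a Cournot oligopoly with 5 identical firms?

Competition: P = 109; Cournot: P = 126

Under competition P = MC = 109, so Q = (211 − 109)/4 = 25.5.
In a 5-firm Cournot equilibrium, symmetry and the first-order condition give q = (211 − 109)/(24) = 4.25. So Q = 21.25 and P = 126.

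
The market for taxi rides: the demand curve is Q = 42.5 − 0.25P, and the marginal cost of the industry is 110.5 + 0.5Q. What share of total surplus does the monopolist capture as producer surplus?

Inverting demand: P = 170 − 4Q.
A monopolist chooses Q where MR = MC. MR = 170 − 8Q; setting this equal to 110.5 + 0.5Q gives Q = 7 and P = 142.
CS = ½·(170 − 142)·7 = 98.
PS = P·Q − VC(Q) = 142·7 − (110.5·7 + ½·0.5·7²) = 208.25.
Share captured = PS/TS = 208.25/306.25 = 0.68.

PS/TS = 0.68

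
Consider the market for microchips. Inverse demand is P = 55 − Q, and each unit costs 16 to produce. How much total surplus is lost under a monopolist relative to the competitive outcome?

DWL = 190.125

Under competition P = MC = 16, so Q = (55 − 16)/1 = 39.
A monopolist chooses Q where MR = MC. MR = 55 − 2Q; setting this equal to 16 gives Q = 19.5 and P = 35.5.
DWL is the triangle between Q = 19.5 and Q = 39: ½·(39 − 19.5)·(35.5 − 16) = 190.125.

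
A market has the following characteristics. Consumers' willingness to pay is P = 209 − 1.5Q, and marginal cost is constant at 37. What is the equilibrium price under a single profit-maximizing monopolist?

A monopolist chooses Q where MR = MC. MR = 209 − 3Q; setting this equal to 37 gives Q = 172/3 and P = 123.

P = 123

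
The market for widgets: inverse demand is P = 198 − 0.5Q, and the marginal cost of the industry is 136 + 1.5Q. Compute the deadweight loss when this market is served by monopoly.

Competitive equilibrium sets price equal to marginal cost: 198 − 0.5Q = 136 + 1.5Q, so Q = 31 and P = 182.5.
Monopoly sets MR = MC: 198 − Q = 136 + 1.5Q ⇒ Q = 24.8, P = 198 − 0.5·24.8 = 185.6.
CS = ½·(198 − 182.5)·31 = 240.25; PS = (182.5·31 − 136·31 − ½·1.5·31²) = 720.75; TS = 961.
CS = ½·(198 − 185.6)·24.8 = 153.76; PS = (185.6·24.8 − 136·24.8 − ½·1.5·24.8²) = 768.8; TS = 922.56.
DWL = 961 − 922.56 = 38.44.

DWL = 38.44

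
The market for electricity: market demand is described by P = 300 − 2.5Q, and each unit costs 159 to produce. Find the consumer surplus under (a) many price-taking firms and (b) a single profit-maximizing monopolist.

Competition: CS = 3976.2; Monopoly: CS = 994.05

Competitive firms price at marginal cost: P = 159, giving Q = 56.4.
CS = ½·(300 − 159)·56.4 = 3976.2.
The monopolist equates marginal revenue to marginal cost: 300 − 5Q = 159, so Q = 28.2. From demand, P = 229.5.
CS = ½·(300 − 229.5)·28.2 = 994.05.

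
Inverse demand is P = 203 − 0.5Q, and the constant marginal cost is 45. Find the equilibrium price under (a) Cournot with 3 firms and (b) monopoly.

With 3 symmetric Cournot firms, each firm's FOC gives 203 − 2q = 45, so q = 79, Q = 3·79 = 237, and P = 84.5.
Monopoly sets MR = MC: 203 − Q = 45 ⇒ Q = 158, P = 203 − 0.5·158 = 124.

Cournot: P = 84.5; Monopoly: P = 124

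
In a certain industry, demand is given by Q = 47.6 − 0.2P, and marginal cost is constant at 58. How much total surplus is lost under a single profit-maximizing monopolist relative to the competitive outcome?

Inverting demand: P = 238 − 5Q.
Perfect competition: P = MC = 58, so 238 − 5Q = 58 and Q = 36.
A monopolist chooses Q where MR = MC. MR = 238 − 10Q; setting this equal to 58 gives Q = 18 and P = 148.
DWL is the triangle between Q = 18 and Q = 36: ½·(36 − 18)·(148 − 58) = 810.

DWL = 810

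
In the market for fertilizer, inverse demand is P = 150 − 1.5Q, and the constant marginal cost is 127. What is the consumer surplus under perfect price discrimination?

A perfectly discriminating monopolist sells every unit with P(Q) ≥ MC(Q), so output equals the competitive quantity Q = 46/3. Each buyer pays their reservation price, so CS = 0 and the firm captures all surplus.
CS = 0.

CS = 0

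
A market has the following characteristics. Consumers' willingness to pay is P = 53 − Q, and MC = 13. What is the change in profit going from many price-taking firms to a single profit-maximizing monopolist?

Competitive firms price at marginal cost: P = 13, giving Q = 40.
Profit = (13 − 13)·40 = 0.
A monopolist chooses Q where MR = MC. MR = 53 − 2Q; setting this equal to 13 gives Q = 20 and P = 33.
Profit = (33 − 13)·20 = 400.
Change in profit: 400 − 0 = 400.

π rises by 400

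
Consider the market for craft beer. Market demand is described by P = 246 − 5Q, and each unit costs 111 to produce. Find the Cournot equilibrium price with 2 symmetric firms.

Cournot with 2 identical firms: the symmetric best-response condition is 246 − 15q = 111. Each firm produces q = 9, total output Q = 18, price P = 156.

P = 156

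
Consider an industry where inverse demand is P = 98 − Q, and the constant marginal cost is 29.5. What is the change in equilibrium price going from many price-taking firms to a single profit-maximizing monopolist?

Equilibrium price rises by 34.25

Under competition P = MC = 29.5, so Q = (98 − 29.5)/1 = 68.5.
A monopolist chooses Q where MR = MC. MR = 98 − 2Q; setting this equal to 29.5 gives Q = 34.25 and P = 63.75.
Change in equilibrium price: 63.75 − 29.5 = 34.25.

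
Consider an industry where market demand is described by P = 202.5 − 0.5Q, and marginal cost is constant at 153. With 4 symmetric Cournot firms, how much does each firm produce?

q_i = 19.8

In a 4-firm Cournot equilibrium, symmetry and the first-order condition give q = (202.5 − 153)/(2.5) = 19.8. So Q = 79.2 and P = 162.9.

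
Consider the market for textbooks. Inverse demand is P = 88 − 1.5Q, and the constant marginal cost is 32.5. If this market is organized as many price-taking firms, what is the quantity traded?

Q = 37

Under competition P = MC = 32.5, so Q = (88 − 32.5)/1.5 = 37.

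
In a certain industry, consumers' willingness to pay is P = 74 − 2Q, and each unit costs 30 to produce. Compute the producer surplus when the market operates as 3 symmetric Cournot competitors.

PS = 181.5

Cournot with 3 identical firms: the symmetric best-response condition is 74 − 8q = 30. Each firm produces q = 5.5, total output Q = 16.5, price P = 41.
PS = (41 − 30)·16.5 = 181.5.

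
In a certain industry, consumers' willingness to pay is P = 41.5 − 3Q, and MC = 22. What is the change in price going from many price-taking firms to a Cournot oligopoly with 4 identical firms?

Price rises by 3.9

Competitive firms price at marginal cost: P = 22, giving Q = 6.5.
Cournot with 4 identical firms: the symmetric best-response condition is 41.5 − 15q = 22. Each firm produces q = 1.3, total output Q = 5.2, price P = 25.9.
Change in price: 25.9 − 22 = 3.9.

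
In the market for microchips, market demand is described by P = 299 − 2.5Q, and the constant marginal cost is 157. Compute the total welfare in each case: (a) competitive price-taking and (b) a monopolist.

Under competition P = MC = 157, so Q = (299 − 157)/2.5 = 56.8.
CS = ½·(299 − 157)·56.8 = 4032.8; PS = (157 − 157)·56.8 = 0; TS = 4032.8.
A monopolist chooses Q where MR = MC. MR = 299 − 5Q; setting this equal to 157 gives Q = 28.4 and P = 228.
CS = ½·(299 − 228)·28.4 = 1008.2; PS = (228 − 157)·28.4 = 2016.4; TS = 3024.6.

Competition: TS = 4032.8; Monopoly: TS = 3024.6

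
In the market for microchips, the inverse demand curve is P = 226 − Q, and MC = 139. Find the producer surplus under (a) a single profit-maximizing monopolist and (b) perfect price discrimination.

Monopoly: PS = 1892.25; Perfect PD: PS = 3784.5

The monopolist equates marginal revenue to marginal cost: 226 − 2Q = 139, so Q = 43.5. From demand, P = 182.5.
PS = (182.5 − 139)·43.5 = 1892.25.
A perfectly discriminating monopolist sells every unit with P(Q) ≥ MC(Q), so output equals the competitive quantity Q = 87. Each buyer pays their reservation price, so CS = 0 and the firm captures all surplus.
PS = ½·(226 − 139)·87 = 3784.5.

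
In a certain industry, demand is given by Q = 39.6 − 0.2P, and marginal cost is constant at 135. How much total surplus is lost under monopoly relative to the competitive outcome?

DWL = 99.225

Inverting demand: P = 198 − 5Q.
Perfect competition: P = MC = 135, so 198 − 5Q = 135 and Q = 12.6.
The monopolist equates marginal revenue to marginal cost: 198 − 10Q = 135, so Q = 6.3. From demand, P = 166.5.
DWL is the triangle between Q = 6.3 and Q = 12.6: ½·(12.6 − 6.3)·(166.5 − 135) = 99.225.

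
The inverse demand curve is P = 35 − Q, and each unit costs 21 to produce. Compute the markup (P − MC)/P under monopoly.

A monopolist chooses Q where MR = MC. MR = 35 − 2Q; setting this equal to 21 gives Q = 7 and P = 28.
Lerner index = (P − MC)/P = (28 − 21)/28 = 0.25.

Lerner index = 0.25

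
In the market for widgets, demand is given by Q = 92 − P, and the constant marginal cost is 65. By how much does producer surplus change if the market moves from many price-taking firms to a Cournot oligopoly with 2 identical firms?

PS rises by 162

Inverting demand: P = 92 − Q.
Competitive firms price at marginal cost: P = 65, giving Q = 27.
PS = (65 − 65)·27 = 0.
In a 2-firm Cournot equilibrium, symmetry and the first-order condition give q = (92 − 65)/(3) = 9. So Q = 18 and P = 74.
PS = (74 − 65)·18 = 162.
Change in producer surplus: 162 − 0 = 162.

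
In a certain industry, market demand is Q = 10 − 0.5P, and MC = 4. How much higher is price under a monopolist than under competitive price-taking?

Price rises by 8

Inverting demand: P = 20 − 2Q.
Under competition P = MC = 4, so Q = (20 − 4)/2 = 8.
The monopolist equates marginal revenue to marginal cost: 20 − 4Q = 4, so Q = 4. From demand, P = 12.
Change in price: 12 − 4 = 8.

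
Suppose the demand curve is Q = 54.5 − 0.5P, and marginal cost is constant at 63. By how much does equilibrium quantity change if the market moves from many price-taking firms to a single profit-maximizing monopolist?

Inverting demand: P = 109 − 2Q.
Perfect competition: P = MC = 63, so 109 − 2Q = 63 and Q = 23.
A monopolist chooses Q where MR = MC. MR = 109 − 4Q; setting this equal to 63 gives Q = 11.5 and P = 86.
Change in equilibrium quantity: 11.5 − 23 = −11.5.

Q falls by 11.5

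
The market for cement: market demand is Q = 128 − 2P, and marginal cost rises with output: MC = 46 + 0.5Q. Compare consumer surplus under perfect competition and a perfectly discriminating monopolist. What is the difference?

Inverting demand: P = 64 − 0.5Q.
Under competition P = MC: 64 − 0.5Q = 46 + 0.5Q ⇒ Q = 18, P = 55.
CS = ½·(64 − 55)·18 = 81.
A perfectly discriminating monopolist sells every unit with P(Q) ≥ MC(Q), so output equals the competitive quantity Q = 18. Each buyer pays their reservation price, so CS = 0 and the firm captures all surplus.
CS = 0.
Change in consumer surplus: 0 − 81 = −81.

CS falls by 81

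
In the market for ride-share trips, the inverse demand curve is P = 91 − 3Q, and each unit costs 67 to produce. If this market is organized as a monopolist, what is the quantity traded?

Q = 4

A monopolist chooses Q where MR = MC. MR = 91 − 6Q; setting this equal to 67 gives Q = 4 and P = 79.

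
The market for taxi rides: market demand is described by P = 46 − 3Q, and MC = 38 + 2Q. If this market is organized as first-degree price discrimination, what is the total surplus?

TS = 6.4

Under first-degree price discrimination the firm charges each unit its demand price and produces up to where P = MC, i.e. Q = 1.6. Consumer surplus is zero; producer surplus equals total surplus.
TS = 6.4 (equal to competitive TS).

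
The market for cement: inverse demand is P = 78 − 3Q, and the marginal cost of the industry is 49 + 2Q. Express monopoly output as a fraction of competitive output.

The monopolist equates marginal revenue to marginal cost: 78 − 6Q = 49 + 2Q, so Q = 3.625. From demand, P = 67.125.
Under competition P = MC: 78 − 3Q = 49 + 2Q ⇒ Q = 5.8, P = 60.6.
Ratio Q_m/Q_c = 3.625/5.8 = 0.625.

Q_m/Q_c = 0.625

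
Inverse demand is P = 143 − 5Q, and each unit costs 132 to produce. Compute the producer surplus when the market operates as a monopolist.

A monopolist chooses Q where MR = MC. MR = 143 − 10Q; setting this equal to 132 gives Q = 1.1 and P = 137.5.
PS = (137.5 − 132)·1.1 = 6.05.

PS = 6.05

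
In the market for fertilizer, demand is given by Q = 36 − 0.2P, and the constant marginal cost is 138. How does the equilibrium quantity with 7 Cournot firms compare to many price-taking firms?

Cournot: Q = 7.35; Competition: Q = 8.4

Inverting demand: P = 180 − 5Q.
With 7 symmetric Cournot firms, each firm's FOC gives 180 − 40q = 138, so q = 1.05, Q = 7·1.05 = 7.35, and P = 143.25.
Under competition P = MC = 138, so Q = (180 − 138)/5 = 8.4.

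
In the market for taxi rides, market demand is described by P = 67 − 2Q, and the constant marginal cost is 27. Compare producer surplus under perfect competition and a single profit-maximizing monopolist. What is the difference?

Producer surplus rises by 200

Competitive firms price at marginal cost: P = 27, giving Q = 20.
PS = (27 − 27)·20 = 0.
The monopolist equates marginal revenue to marginal cost: 67 − 4Q = 27, so Q = 10. From demand, P = 47.
PS = (47 − 27)·10 = 200.
Change in producer surplus: 200 − 0 = 200.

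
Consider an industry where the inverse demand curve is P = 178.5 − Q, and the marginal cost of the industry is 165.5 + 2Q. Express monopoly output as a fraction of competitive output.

Monopoly sets MR = MC: 178.5 − 2Q = 165.5 + 2Q ⇒ Q = 3.25, P = 178.5 − 3.25 = 175.25.
Competitive equilibrium sets price equal to marginal cost: 178.5 − Q = 165.5 + 2Q, so Q = 13/3 and P = 1045/6.
Ratio Q_m/Q_c = 3.25/(13/3) = 0.75.

Q_m/Q_c = 0.75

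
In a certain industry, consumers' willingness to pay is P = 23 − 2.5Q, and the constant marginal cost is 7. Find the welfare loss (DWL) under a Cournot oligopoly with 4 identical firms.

Competitive firms price at marginal cost: P = 7, giving Q = 6.4.
In a 4-firm Cournot equilibrium, symmetry and the first-order condition give q = (23 − 7)/(12.5) = 1.28. So Q = 5.12 and P = 10.2.
DWL is the triangle between Q = 5.12 and Q = 6.4: ½·(6.4 − 5.12)·(10.2 − 7) = 2.048.

DWL = 2.048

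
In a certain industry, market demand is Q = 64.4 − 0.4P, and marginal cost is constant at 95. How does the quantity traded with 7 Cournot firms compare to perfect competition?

Inverting demand: P = 161 − 2.5Q.
With 7 symmetric Cournot firms, each firm's FOC gives 161 − 20q = 95, so q = 3.3, Q = 7·3.3 = 23.1, and P = 103.25.
Perfect competition: P = MC = 95, so 161 − 2.5Q = 95 and Q = 26.4.

Cournot: Q = 23.1; Competition: Q = 26.4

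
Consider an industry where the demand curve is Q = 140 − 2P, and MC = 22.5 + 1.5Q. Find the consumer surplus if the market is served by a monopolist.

Inverting demand: P = 70 − 0.5Q.
Monopoly sets MR = MC: 70 − Q = 22.5 + 1.5Q ⇒ Q = 19, P = 70 − 0.5·19 = 60.5.
CS = ½·(70 − 60.5)·19 = 90.25.

CS = 90.25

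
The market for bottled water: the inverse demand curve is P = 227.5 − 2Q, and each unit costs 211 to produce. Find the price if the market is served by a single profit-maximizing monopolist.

P = 219.25

Monopoly sets MR = MC: 227.5 − 4Q = 211 ⇒ Q = 4.125, P = 227.5 − 2·4.125 = 219.25.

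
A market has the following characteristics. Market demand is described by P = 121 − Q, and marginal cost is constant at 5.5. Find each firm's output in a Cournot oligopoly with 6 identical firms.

q_i = 16.5

Cournot with 6 identical firms: the symmetric best-response condition is 121 − 7q = 5.5. Each firm produces q = 16.5, total output Q = 99, price P = 22.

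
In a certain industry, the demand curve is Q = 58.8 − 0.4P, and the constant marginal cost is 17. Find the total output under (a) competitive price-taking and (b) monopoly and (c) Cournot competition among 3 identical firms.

Inverting demand: P = 147 − 2.5Q.
Competitive firms price at marginal cost: P = 17, giving Q = 52.
The monopolist equates marginal revenue to marginal cost: 147 − 5Q = 17, so Q = 26. From demand, P = 82.
In a 3-firm Cournot equilibrium, symmetry and the first-order condition give q = (147 − 17)/(10) = 13. So Q = 39 and P = 49.5.

Competition: Q = 52; Monopoly: Q = 26; Cournot: Q = 39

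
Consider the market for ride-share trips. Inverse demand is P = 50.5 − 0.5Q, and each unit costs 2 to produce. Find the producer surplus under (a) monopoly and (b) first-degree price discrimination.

Monopoly: PS = 1176.125; Perfect PD: PS = 2352.25

The monopolist equates marginal revenue to marginal cost: 50.5 − Q = 2, so Q = 48.5. From demand, P = 26.25.
PS = (26.25 − 2)·48.5 = 1176.125.
With perfect price discrimination, output is the efficient level Q = 97 (where demand meets MC), but every buyer pays their willingness to pay: CS = 0 and PS = total surplus.
PS = ½·(50.5 − 2)·97 = 2352.25.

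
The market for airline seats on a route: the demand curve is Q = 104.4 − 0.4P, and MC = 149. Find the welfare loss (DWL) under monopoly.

DWL = 627.2

Inverting demand: P = 261 − 2.5Q.
Perfect competition: P = MC = 149, so 261 − 2.5Q = 149 and Q = 44.8.
Monopoly sets MR = MC: 261 − 5Q = 149 ⇒ Q = 22.4, P = 261 − 2.5·22.4 = 205.
DWL is the triangle between Q = 22.4 and Q = 44.8: ½·(44.8 − 22.4)·(205 − 149) = 627.2.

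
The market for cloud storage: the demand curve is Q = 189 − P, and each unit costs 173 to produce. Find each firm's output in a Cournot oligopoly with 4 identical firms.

q_i = 3.2

Inverting demand: P = 189 − Q.
Cournot with 4 identical firms: the symmetric best-response condition is 189 − 5q = 173. Each firm produces q = 3.2, total output Q = 12.8, price P = 176.2.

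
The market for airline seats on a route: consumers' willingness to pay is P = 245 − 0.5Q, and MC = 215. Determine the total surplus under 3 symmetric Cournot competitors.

TS = 843.75

Cournot with 3 identical firms: the symmetric best-response condition is 245 − 2q = 215. Each firm produces q = 15, total output Q = 45, price P = 222.5.
CS = ½·(245 − 222.5)·45 = 506.25; PS = (222.5 − 215)·45 = 337.5; TS = 843.75.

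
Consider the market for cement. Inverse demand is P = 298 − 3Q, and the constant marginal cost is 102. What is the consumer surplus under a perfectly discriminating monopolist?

CS = 0

With perfect price discrimination, output is the efficient level Q = 196/3 (where demand meets MC), but every buyer pays their willingness to pay: CS = 0 and PS = total surplus.
CS = 0.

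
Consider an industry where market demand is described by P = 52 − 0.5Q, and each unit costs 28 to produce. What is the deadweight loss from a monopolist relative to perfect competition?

DWL = 144

Under competition P = MC = 28, so Q = (52 − 28)/0.5 = 48.
The monopolist equates marginal revenue to marginal cost: 52 − Q = 28, so Q = 24. From demand, P = 40.
DWL is the triangle between Q = 24 and Q = 48: ½·(48 − 24)·(40 − 28) = 144.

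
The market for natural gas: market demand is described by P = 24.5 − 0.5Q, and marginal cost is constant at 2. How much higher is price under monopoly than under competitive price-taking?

P rises by 11.25

Competitive firms price at marginal cost: P = 2, giving Q = 45.
The monopolist equates marginal revenue to marginal cost: 24.5 − Q = 2, so Q = 22.5. From demand, P = 13.25.
Change in price: 13.25 − 2 = 11.25.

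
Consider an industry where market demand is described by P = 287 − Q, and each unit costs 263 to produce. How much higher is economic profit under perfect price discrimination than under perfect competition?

Economic profit rises by 288

Under competition P = MC = 263, so Q = (287 − 263)/1 = 24.
Profit = (263 − 263)·24 = 0.
With perfect price discrimination, output is the efficient level Q = 24 (where demand meets MC), but every buyer pays their willingness to pay: CS = 0 and PS = total surplus.
PS equals the full surplus area, 288. Profit = 288 = 288.
Change in economic profit: 288 − 0 = 288.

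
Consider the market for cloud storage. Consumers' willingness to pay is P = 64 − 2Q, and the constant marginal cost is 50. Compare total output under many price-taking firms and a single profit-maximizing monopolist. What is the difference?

Perfect competition: P = MC = 50, so 64 − 2Q = 50 and Q = 7.
A monopolist chooses Q where MR = MC. MR = 64 − 4Q; setting this equal to 50 gives Q = 3.5 and P = 57.
Change in total output: 3.5 − 7 = −3.5.

Q falls by 3.5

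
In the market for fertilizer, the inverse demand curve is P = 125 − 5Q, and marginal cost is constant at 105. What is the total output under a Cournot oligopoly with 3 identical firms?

Q = 3

With 3 symmetric Cournot firms, each firm's FOC gives 125 − 20q = 105, so q = 1, Q = 3·1 = 3, and P = 110.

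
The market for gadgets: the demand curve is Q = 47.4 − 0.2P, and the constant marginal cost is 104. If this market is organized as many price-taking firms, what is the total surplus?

Inverting demand: P = 237 − 5Q.
Competitive firms price at marginal cost: P = 104, giving Q = 26.6.
CS = ½·(237 − 104)·26.6 = 1768.9; PS = (104 − 104)·26.6 = 0; TS = 1768.9.

TS = 1768.9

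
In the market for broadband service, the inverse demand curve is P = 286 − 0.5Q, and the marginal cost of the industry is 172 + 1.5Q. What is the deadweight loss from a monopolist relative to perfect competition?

DWL = 129.96

Competitive equilibrium sets price equal to marginal cost: 286 − 0.5Q = 172 + 1.5Q, so Q = 57 and P = 257.5.
Monopoly sets MR = MC: 286 − Q = 172 + 1.5Q ⇒ Q = 45.6, P = 286 − 0.5·45.6 = 263.2.
CS = ½·(286 − 257.5)·57 = 812.25; PS = (257.5·57 − 172·57 − ½·1.5·57²) = 2436.75; TS = 3249.
CS = ½·(286 − 263.2)·45.6 = 519.84; PS = (263.2·45.6 − 172·45.6 − ½·1.5·45.6²) = 2599.2; TS = 3119.04.
DWL = 3249 − 3119.04 = 129.96.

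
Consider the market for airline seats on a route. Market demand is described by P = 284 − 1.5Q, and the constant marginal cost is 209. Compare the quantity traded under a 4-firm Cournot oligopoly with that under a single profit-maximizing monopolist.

With 4 symmetric Cournot firms, each firm's FOC gives 284 − 7.5q = 209, so q = 10, Q = 4·10 = 40, and P = 224.
A monopolist chooses Q where MR = MC. MR = 284 − 3Q; setting this equal to 209 gives Q = 25 and P = 246.5.

Cournot: Q = 40; Monopoly: Q = 25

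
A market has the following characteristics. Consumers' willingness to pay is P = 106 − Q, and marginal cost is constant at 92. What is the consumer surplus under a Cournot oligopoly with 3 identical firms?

CS = 55.125

With 3 symmetric Cournot firms, each firm's FOC gives 106 − 4q = 92, so q = 3.5, Q = 3·3.5 = 10.5, and P = 95.5.
CS = ½·(106 − 95.5)·10.5 = 55.125.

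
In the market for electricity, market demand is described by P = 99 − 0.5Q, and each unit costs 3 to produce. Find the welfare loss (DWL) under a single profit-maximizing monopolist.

Competitive firms price at marginal cost: P = 3, giving Q = 192.
The monopolist equates marginal revenue to marginal cost: 99 − Q = 3, so Q = 96. From demand, P = 51.
DWL is the triangle between Q = 96 and Q = 192: ½·(192 − 96)·(51 − 3) = 2304.

DWL = 2304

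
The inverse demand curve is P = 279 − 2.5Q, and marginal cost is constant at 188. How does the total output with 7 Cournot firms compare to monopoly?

Cournot: Q = 31.85; Monopoly: Q = 18.2

Cournot with 7 identical firms: the symmetric best-response condition is 279 − 20q = 188. Each firm produces q = 4.55, total output Q = 31.85, price P = 199.375.
The monopolist equates marginal revenue to marginal cost: 279 − 5Q = 188, so Q = 18.2. From demand, P = 233.5.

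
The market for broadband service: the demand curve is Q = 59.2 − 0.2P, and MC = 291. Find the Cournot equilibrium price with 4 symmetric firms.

Inverting demand: P = 296 − 5Q.
Cournot with 4 identical firms: the symmetric best-response condition is 296 − 25q = 291. Each firm produces q = 0.2, total output Q = 0.8, price P = 292.

P = 292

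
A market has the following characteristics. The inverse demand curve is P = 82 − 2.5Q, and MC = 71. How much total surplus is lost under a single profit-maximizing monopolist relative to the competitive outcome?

Perfect competition: P = MC = 71, so 82 − 2.5Q = 71 and Q = 4.4.
Monopoly sets MR = MC: 82 − 5Q = 71 ⇒ Q = 2.2, P = 82 − 2.5·2.2 = 76.5.
DWL is the triangle between Q = 2.2 and Q = 4.4: ½·(4.4 − 2.2)·(76.5 − 71) = 6.05.

DWL = 6.05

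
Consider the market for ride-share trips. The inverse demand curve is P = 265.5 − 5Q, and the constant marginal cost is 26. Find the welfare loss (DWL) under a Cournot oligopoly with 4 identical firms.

Under competition P = MC = 26, so Q = (265.5 − 26)/5 = 47.9.
Cournot with 4 identical firms: the symmetric best-response condition is 265.5 − 25q = 26. Each firm produces q = 9.58, total output Q = 38.32, price P = 73.9.
DWL is the triangle between Q = 38.32 and Q = 47.9: ½·(47.9 − 38.32)·(73.9 − 26) = 229.441.

DWL = 229.441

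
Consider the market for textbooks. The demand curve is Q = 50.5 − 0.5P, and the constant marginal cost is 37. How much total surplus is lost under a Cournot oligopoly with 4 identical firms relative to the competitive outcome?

DWL = 40.96

Inverting demand: P = 101 − 2Q.
Competitive firms price at marginal cost: P = 37, giving Q = 32.
In a 4-firm Cournot equilibrium, symmetry and the first-order condition give q = (101 − 37)/(10) = 6.4. So Q = 25.6 and P = 49.8.
DWL is the triangle between Q = 25.6 and Q = 32: ½·(32 − 25.6)·(49.8 − 37) = 40.96.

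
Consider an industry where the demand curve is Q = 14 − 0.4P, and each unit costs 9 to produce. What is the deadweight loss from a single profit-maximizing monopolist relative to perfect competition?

DWL = 33.8

Inverting demand: P = 35 − 2.5Q.
Competitive firms price at marginal cost: P = 9, giving Q = 10.4.
A monopolist chooses Q where MR = MC. MR = 35 − 5Q; setting this equal to 9 gives Q = 5.2 and P = 22.
DWL is the triangle between Q = 5.2 and Q = 10.4: ½·(10.4 − 5.2)·(22 − 9) = 33.8.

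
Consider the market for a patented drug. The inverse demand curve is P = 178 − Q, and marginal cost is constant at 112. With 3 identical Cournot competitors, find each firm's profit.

π_i = 272.25

In a 3-firm Cournot equilibrium, symmetry and the first-order condition give q = (178 − 112)/(4) = 16.5. So Q = 49.5 and P = 128.5.
Each firm's profit = (128.5 − 112)·16.5 = 272.25.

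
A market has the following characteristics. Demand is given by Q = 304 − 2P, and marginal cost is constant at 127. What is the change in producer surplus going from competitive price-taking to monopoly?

Inverting demand: P = 152 − 0.5Q.
Perfect competition: P = MC = 127, so 152 − 0.5Q = 127 and Q = 50.
PS = (127 − 127)·50 = 0.
Monopoly sets MR = MC: 152 − Q = 127 ⇒ Q = 25, P = 152 − 0.5·25 = 139.5.
PS = (139.5 − 127)·25 = 312.5.
Change in producer surplus: 312.5 − 0 = 312.5.

Producer surplus rises by 312.5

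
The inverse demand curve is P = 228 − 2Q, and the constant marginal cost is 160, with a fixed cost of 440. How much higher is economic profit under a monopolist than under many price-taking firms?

π rises by 578

Under competition P = MC = 160, so Q = (228 − 160)/2 = 34.
Profit = (160 − 160)·34 − 440 = −440.
Monopoly sets MR = MC: 228 − 4Q = 160 ⇒ Q = 17, P = 228 − 2·17 = 194.
Profit = (194 − 160)·17 − 440 = 138.
Change in economic profit: 138 − −440 = 578.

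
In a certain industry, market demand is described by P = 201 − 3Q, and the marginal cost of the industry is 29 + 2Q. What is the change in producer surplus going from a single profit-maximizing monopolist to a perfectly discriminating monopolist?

PS rises by 1109.4

A monopolist chooses Q where MR = MC. MR = 201 − 6Q; setting this equal to 29 + 2Q gives Q = 21.5 and P = 136.5.
PS = P·Q − VC(Q) = 136.5·21.5 − (29·21.5 + ½·2·21.5²) = 1849.
Under first-degree price discrimination the firm charges each unit its demand price and produces up to where P = MC, i.e. Q = 34.4. Consumer surplus is zero; producer surplus equals total surplus.
PS = ½·(201 − 29)·34.4 = 2958.4.
Change in producer surplus: 2958.4 − 1849 = 1109.4.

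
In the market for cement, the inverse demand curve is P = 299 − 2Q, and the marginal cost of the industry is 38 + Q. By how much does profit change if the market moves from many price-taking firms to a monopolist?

Competitive equilibrium sets price equal to marginal cost: 299 − 2Q = 38 + Q, so Q = 87 and P = 125.
Profit = 125·87 − (38·87 + ½·1·87²) = 3784.5.
A monopolist chooses Q where MR = MC. MR = 299 − 4Q; setting this equal to 38 + Q gives Q = 52.2 and P = 194.6.
Profit = 194.6·52.2 − (38·52.2 + ½·1·52.2²) = 6812.1.
Change in profit: 6812.1 − 3784.5 = 3027.6.

Profit rises by 3027.6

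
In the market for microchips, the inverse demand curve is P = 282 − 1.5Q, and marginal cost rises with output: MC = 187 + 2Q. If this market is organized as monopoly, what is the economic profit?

The monopolist equates marginal revenue to marginal cost: 282 − 3Q = 187 + 2Q, so Q = 19. From demand, P = 253.5.
Profit = 253.5·19 − (187·19 + ½·2·19²) = 902.5.

Profit = 902.5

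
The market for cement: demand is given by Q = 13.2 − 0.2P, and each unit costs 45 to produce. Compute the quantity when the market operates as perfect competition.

Q = 4.2

Inverting demand: P = 66 − 5Q.
Under competition P = MC = 45, so Q = (66 − 45)/5 = 4.2.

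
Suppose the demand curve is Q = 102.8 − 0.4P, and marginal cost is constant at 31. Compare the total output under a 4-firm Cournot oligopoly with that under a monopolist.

Cournot: Q = 72.32; Monopoly: Q = 45.2

Inverting demand: P = 257 − 2.5Q.
Cournot with 4 identical firms: the symmetric best-response condition is 257 − 12.5q = 31. Each firm produces q = 18.08, total output Q = 72.32, price P = 76.2.
A monopolist chooses Q where MR = MC. MR = 257 − 5Q; setting this equal to 31 gives Q = 45.2 and P = 144.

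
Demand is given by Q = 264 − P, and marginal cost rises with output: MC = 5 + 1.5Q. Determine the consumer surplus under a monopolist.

CS = 2738

Inverting demand: P = 264 − Q.
A monopolist chooses Q where MR = MC. MR = 264 − 2Q; setting this equal to 5 + 1.5Q gives Q = 74 and P = 190.
CS = ½·(264 − 190)·74 = 2738.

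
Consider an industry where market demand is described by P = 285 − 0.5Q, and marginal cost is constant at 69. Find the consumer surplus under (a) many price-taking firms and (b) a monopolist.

Competitive firms price at marginal cost: P = 69, giving Q = 432.
CS = ½·(285 − 69)·432 = 46656.
The monopolist equates marginal revenue to marginal cost: 285 − Q = 69, so Q = 216. From demand, P = 177.
CS = ½·(285 − 177)·216 = 11664.

Competition: CS = 46656; Monopoly: CS = 11664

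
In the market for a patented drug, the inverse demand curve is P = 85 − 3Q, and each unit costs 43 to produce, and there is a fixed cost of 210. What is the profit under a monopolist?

Profit = −63

The monopolist equates marginal revenue to marginal cost: 85 − 6Q = 43, so Q = 7. From demand, P = 64.
Profit = (64 − 43)·7 − 210 = −63.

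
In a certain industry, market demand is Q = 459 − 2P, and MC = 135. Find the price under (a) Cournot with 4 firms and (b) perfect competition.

Cournot: P = 153.9; Competition: P = 135

Inverting demand: P = 229.5 − 0.5Q.
In a 4-firm Cournot equilibrium, symmetry and the first-order condition give q = (229.5 − 135)/(2.5) = 37.8. So Q = 151.2 and P = 153.9.
Under competition P = MC = 135, so Q = (229.5 − 135)/0.5 = 189.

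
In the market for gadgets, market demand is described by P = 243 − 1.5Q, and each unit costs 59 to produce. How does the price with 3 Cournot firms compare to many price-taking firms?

Cournot with 3 identical firms: the symmetric best-response condition is 243 − 6q = 59. Each firm produces q = 92/3, total output Q = 92, price P = 105.
Competitive firms price at marginal cost: P = 59, giving Q = 368/3.

Cournot: P = 105; Competition: P = 59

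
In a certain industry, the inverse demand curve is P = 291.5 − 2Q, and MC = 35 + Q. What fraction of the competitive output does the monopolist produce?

A monopolist chooses Q where MR = MC. MR = 291.5 − 4Q; setting this equal to 35 + Q gives Q = 51.3 and P = 188.9.
Under competition P = MC: 291.5 − 2Q = 35 + Q ⇒ Q = 85.5, P = 120.5.
Ratio Q_m/Q_c = 51.3/85.5 = 0.6.

Q_m/Q_c = 0.6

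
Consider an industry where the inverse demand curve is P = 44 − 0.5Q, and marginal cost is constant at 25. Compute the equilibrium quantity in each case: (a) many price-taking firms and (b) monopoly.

Competitive firms price at marginal cost: P = 25, giving Q = 38.
The monopolist equates marginal revenue to marginal cost: 44 − Q = 25, so Q = 19. From demand, P = 34.5.

Competition: Q = 38; Monopoly: Q = 19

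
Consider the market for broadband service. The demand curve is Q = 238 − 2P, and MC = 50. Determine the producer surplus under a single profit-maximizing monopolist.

Inverting demand: P = 119 − 0.5Q.
The monopolist equates marginal revenue to marginal cost: 119 − Q = 50, so Q = 69. From demand, P = 84.5.
PS = (84.5 − 50)·69 = 2380.5.

PS = 2380.5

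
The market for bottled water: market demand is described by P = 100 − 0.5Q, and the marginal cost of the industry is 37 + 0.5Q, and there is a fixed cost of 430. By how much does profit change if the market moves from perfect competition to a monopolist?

Profit rises by 330.75

Under competition P = MC: 100 − 0.5Q = 37 + 0.5Q ⇒ Q = 63, P = 68.5.
Profit = 68.5·63 − (37·63 + ½·0.5·63²) − 430 = 562.25.
A monopolist chooses Q where MR = MC. MR = 100 − Q; setting this equal to 37 + 0.5Q gives Q = 42 and P = 79.
Profit = 79·42 − (37·42 + ½·0.5·42²) − 430 = 893.
Change in profit: 893 − 562.25 = 330.75.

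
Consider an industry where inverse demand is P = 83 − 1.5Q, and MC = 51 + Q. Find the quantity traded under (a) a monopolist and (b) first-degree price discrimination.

Monopoly: Q = 8; Perfect PD: Q = 12.8

The monopolist equates marginal revenue to marginal cost: 83 − 3Q = 51 + Q, so Q = 8. From demand, P = 71.
With perfect price discrimination, output is the efficient level Q = 12.8 (where demand meets MC), but every buyer pays their willingness to pay: CS = 0 and PS = total surplus.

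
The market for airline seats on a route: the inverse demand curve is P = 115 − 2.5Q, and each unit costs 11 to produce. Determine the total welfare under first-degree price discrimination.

Under first-degree price discrimination the firm charges each unit its demand price and produces up to where P = MC, i.e. Q = 41.6. Consumer surplus is zero; producer surplus equals total surplus.
TS = 2163.2 (equal to competitive TS).

TS = 2163.2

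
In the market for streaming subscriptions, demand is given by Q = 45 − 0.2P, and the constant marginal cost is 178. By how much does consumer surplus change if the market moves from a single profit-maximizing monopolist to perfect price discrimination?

Inverting demand: P = 225 − 5Q.
The monopolist equates marginal revenue to marginal cost: 225 − 10Q = 178, so Q = 4.7. From demand, P = 201.5.
CS = ½·(225 − 201.5)·4.7 = 55.225.
Under first-degree price discrimination the firm charges each unit its demand price and produces up to where P = MC, i.e. Q = 9.4. Consumer surplus is zero; producer surplus equals total surplus.
CS = 0.
Change in consumer surplus: 0 − 55.225 = −55.225.

CS falls by 55.225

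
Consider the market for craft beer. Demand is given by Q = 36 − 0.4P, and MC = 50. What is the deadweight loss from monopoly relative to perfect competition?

DWL = 80

Inverting demand: P = 90 − 2.5Q.
Perfect competition: P = MC = 50, so 90 − 2.5Q = 50 and Q = 16.
Monopoly sets MR = MC: 90 − 5Q = 50 ⇒ Q = 8, P = 90 − 2.5·8 = 70.
DWL is the triangle between Q = 8 and Q = 16: ½·(16 − 8)·(70 − 50) = 80.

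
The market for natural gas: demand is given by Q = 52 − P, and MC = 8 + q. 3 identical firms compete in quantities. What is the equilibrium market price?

P = 25.6

Inverting demand: P = 52 − Q.
Cournot with 3 identical firms: the symmetric best-response condition is 52 − 4q = 8 + q. Each firm produces q = 8.8, total output Q = 26.4, price P = 25.6.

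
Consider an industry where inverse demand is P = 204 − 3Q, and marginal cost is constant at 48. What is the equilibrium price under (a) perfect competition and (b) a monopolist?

Perfect competition: P = MC = 48, so 204 − 3Q = 48 and Q = 52.
A monopolist chooses Q where MR = MC. MR = 204 − 6Q; setting this equal to 48 gives Q = 26 and P = 126.

Competition: P = 48; Monopoly: P = 126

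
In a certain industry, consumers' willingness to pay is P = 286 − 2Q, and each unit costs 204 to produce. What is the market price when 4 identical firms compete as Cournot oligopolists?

P = 220.4

In a 4-firm Cournot equilibrium, symmetry and the first-order condition give q = (286 − 204)/(10) = 8.2. So Q = 32.8 and P = 220.4.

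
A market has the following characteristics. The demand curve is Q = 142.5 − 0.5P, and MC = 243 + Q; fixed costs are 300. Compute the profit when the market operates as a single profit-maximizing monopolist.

Inverting demand: P = 285 − 2Q.
Monopoly sets MR = MC: 285 − 4Q = 243 + Q ⇒ Q = 8.4, P = 285 − 2·8.4 = 268.2.
Profit = 268.2·8.4 − (243·8.4 + ½·1·8.4²) − 300 = −123.6.

Profit = −123.6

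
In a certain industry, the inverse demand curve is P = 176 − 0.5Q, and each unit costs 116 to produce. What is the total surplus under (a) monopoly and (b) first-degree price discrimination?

A monopolist chooses Q where MR = MC. MR = 176 − Q; setting this equal to 116 gives Q = 60 and P = 146.
CS = ½·(176 − 146)·60 = 900; PS = (146 − 116)·60 = 1800; TS = 2700.
A perfectly discriminating monopolist sells every unit with P(Q) ≥ MC(Q), so output equals the competitive quantity Q = 120. Each buyer pays their reservation price, so CS = 0 and the firm captures all surplus.
TS = 3600 (equal to competitive TS).

Monopoly: TS = 2700; Perfect PD: TS = 3600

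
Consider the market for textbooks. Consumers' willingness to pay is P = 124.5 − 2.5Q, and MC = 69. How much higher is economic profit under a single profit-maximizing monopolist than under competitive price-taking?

Perfect competition: P = MC = 69, so 124.5 − 2.5Q = 69 and Q = 22.2.
Profit = (69 − 69)·22.2 = 0.
The monopolist equates marginal revenue to marginal cost: 124.5 − 5Q = 69, so Q = 11.1. From demand, P = 96.75.
Profit = (96.75 − 69)·11.1 = 308.025.
Change in economic profit: 308.025 − 0 = 308.025.

π rises by 308.025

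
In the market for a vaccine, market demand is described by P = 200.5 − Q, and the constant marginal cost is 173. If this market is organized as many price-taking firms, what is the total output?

Under competition P = MC = 173, so Q = (200.5 − 173)/1 = 27.5.

Q = 27.5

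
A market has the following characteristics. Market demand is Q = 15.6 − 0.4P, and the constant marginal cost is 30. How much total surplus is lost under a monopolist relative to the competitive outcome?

DWL = 4.05

Inverting demand: P = 39 − 2.5Q.
Competitive firms price at marginal cost: P = 30, giving Q = 3.6.
Monopoly sets MR = MC: 39 − 5Q = 30 ⇒ Q = 1.8, P = 39 − 2.5·1.8 = 34.5.
DWL is the triangle between Q = 1.8 and Q = 3.6: ½·(3.6 − 1.8)·(34.5 − 30) = 4.05.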